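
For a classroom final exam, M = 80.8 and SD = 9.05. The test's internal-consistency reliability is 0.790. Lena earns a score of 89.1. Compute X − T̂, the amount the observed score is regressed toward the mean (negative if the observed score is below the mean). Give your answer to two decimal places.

Regress the observed score toward the mean by the unreliability: T̂ = 0.790·89.1 + 0.210·80.8 = 70.3890 + 16.9680 = 87.3570.
X − T̂ = 89.1 − 87.357 = 1.743 → 1.74

1.74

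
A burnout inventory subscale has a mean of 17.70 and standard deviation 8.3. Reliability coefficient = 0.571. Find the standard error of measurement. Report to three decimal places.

5.436

SEM = SD · √(1 − ρ) = 8.3 × √0.429 = 8.3 × 0.6550 = 5.4363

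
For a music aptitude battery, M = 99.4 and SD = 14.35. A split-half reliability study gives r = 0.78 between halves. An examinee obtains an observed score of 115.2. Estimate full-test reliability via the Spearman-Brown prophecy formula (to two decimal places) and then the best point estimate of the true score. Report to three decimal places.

113.304

Spearman-Brown: ρ = 2r/(1 + r) = 2(0.78)/(1 + 0.78) = 1.560/1.78 = 0.8764 → 0.88
T̂ = 0.88(115.2) + 0.12(99.4) = 101.376 + 11.928 = 113.3040 → 113.304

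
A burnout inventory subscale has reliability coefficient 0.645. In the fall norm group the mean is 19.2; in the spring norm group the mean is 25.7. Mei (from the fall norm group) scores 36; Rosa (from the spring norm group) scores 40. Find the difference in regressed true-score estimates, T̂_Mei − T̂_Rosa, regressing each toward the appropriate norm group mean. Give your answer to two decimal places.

T̂_Mei = 0.645(36) + 0.355(19.2) = 30.0360
T̂_Rosa = 0.645(40) + 0.355(25.7) = 34.9235
Difference = 30.0360 − 34.9235 = -4.8875

-4.89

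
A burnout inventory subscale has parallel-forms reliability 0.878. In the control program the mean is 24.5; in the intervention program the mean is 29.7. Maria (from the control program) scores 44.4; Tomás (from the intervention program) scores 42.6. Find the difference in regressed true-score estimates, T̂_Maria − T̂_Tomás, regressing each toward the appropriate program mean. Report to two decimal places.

T̂_Maria = 0.878(44.4) + 0.122(24.5) = 41.9722
T̂_Tomás = 0.878(42.6) + 0.122(29.7) = 41.0262
Difference = 41.9722 − 41.0262 = 0.9460

0.95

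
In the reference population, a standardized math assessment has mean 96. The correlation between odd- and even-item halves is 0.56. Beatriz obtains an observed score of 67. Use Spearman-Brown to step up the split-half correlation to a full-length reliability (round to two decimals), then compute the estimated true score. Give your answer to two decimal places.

75.12

Spearman-Brown: ρ = 2r/(1 + r) = 2(0.56)/(1 + 0.56) = 1.120/1.56 = 0.7179 → 0.72
Regress the observed score toward the mean by the unreliability: T̂ = 0.72·67 + 0.28·96 = 48.24 + 26.88 = 75.120.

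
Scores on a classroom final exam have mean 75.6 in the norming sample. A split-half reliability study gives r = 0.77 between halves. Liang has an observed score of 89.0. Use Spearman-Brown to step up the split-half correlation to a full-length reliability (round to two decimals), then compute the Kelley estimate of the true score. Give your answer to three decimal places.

Spearman-Brown: ρ = 2r/(1 + r) = 2(0.77)/(1 + 0.77) = 1.540/1.77 = 0.8701 → 0.87
T̂ = ρX + (1 − ρ)μ
  = 0.87 × 89.0 + 0.13 × 75.6
  = 77.430 + 9.828
  = 87.2580
  ≈ 87.258

87.258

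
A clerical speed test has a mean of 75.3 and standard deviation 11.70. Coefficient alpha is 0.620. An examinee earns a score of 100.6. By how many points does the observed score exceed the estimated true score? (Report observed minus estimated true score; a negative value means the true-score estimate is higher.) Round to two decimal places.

Kelley's formula gives T̂ = 0.620·100.6 + 0.380·75.3 = 62.3720 + 28.6140 = 90.9860.
X − T̂ = 100.6 − 90.986 = 9.614 → 9.61

9.61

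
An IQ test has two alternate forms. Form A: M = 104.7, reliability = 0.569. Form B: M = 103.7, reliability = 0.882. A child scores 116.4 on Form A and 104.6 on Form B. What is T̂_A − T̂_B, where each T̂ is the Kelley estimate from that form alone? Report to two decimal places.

6.86

T̂_A = 0.569(116.4) + 0.431(104.7) = 111.3573
T̂_B = 0.882(104.6) + 0.118(103.7) = 104.4938
T̂_A − T̂_B = 6.8635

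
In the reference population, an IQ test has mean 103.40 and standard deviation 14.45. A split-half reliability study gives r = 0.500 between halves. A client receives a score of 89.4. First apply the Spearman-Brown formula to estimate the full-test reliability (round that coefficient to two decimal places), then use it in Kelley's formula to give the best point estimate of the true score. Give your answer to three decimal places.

94.020

Spearman-Brown: ρ = 2r/(1 + r) = 2(0.500)/(1 + 0.500) = 1.0000/1.500 = 0.6667 → 0.67
T̂ = 0.67(89.4) + 0.33(103.40) = 59.898 + 34.1220 = 94.0200 → 94.020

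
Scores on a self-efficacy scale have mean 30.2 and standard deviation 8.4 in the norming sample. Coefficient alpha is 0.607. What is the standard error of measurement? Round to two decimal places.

5.27

SEM = SD · √(1 − ρ) = 8.4 × √0.393 = 8.4 × 0.6269 = 5.266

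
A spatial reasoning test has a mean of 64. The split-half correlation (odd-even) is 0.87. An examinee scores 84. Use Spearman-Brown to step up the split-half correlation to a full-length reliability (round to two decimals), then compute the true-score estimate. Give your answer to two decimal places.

82.60

Spearman-Brown: ρ = 2r/(1 + r) = 2(0.87)/(1 + 0.87) = 1.740/1.87 = 0.9305 → 0.93
Kelley's formula gives T̂ = 0.93·84 + 0.07·64 = 78.12 + 4.48 = 82.600.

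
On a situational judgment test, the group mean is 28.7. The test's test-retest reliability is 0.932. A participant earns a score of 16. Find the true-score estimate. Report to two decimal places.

T̂ = ρX + (1 − ρ)μ
  = 0.932 × 16 + 0.068 × 28.7
  = 14.912 + 1.9516
  = 16.864
  ≈ 16.86

16.86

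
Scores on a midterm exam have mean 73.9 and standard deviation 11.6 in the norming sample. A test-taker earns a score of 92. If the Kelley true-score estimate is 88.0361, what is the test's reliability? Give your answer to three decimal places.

0.781

T̂ = ρX + (1 − ρ)μ  ⇒  T̂ − μ = ρ(X − μ)
ρ = (T̂ − μ)/(X − μ) = (88.0361 − 73.9) / (92 − 73.9) = 14.1361 / 18.1 = 0.78100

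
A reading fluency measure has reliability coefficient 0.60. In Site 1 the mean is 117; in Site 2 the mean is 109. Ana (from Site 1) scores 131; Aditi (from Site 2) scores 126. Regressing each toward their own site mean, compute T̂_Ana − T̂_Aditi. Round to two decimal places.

T̂_Ana = 0.60(131) + 0.40(117) = 125.4000
T̂_Aditi = 0.60(126) + 0.40(109) = 119.2000
Difference = 125.4000 − 119.2000 = 6.2000

6.20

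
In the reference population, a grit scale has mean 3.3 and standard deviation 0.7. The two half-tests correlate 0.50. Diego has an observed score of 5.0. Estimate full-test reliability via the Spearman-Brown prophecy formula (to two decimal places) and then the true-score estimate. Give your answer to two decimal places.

Spearman-Brown: ρ = 2r/(1 + r) = 2(0.50)/(1 + 0.50) = 1.000/1.50 = 0.6667 → 0.67
T̂ = 0.67(5.0) + 0.33(3.3) = 3.350 + 1.089 = 4.439 → 4.44

4.44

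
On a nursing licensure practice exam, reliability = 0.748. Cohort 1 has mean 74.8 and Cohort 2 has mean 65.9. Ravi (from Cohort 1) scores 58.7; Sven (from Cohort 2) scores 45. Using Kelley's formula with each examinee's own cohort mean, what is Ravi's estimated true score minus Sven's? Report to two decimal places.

12.49

T̂_Ravi = 0.748(58.7) + 0.252(74.8) = 62.7572
T̂_Sven = 0.748(45) + 0.252(65.9) = 50.2668
Difference = 62.7572 − 50.2668 = 12.4904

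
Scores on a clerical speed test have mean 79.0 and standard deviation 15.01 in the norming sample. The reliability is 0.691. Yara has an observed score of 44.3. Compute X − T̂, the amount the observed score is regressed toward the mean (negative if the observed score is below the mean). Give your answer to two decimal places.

T̂ = ρX + (1 − ρ)μ
  = 0.691 × 44.3 + 0.309 × 79.0
  = 30.6113 + 24.4110
  = 55.0223
  ≈ 55.022
X − T̂ = 44.3 − 55.022 = -10.722 → -10.72

-10.72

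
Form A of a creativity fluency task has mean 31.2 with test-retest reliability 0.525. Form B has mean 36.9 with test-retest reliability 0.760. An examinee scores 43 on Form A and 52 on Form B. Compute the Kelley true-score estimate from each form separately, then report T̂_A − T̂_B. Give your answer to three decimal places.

T̂_A = 0.525(43) + 0.475(31.2) = 37.39500
T̂_B = 0.760(52) + 0.240(36.9) = 48.37600
T̂_A − T̂_B = -10.98100

-10.981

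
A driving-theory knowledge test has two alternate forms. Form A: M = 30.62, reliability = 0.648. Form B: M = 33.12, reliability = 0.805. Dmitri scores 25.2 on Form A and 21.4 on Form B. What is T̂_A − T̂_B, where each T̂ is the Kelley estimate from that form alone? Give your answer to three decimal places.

3.422

T̂_A = 0.648(25.2) + 0.352(30.62) = 27.10784
T̂_B = 0.805(21.4) + 0.195(33.12) = 23.68540
T̂_A − T̂_B = 3.42244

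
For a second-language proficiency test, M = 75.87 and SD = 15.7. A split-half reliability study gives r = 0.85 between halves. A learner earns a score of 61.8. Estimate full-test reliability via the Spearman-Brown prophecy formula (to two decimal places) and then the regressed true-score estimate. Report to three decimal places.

Spearman-Brown: ρ = 2r/(1 + r) = 2(0.85)/(1 + 0.85) = 1.700/1.85 = 0.9189 → 0.92
Weight the observed score by reliability and the mean by (1 − reliability): T̂ = 0.92·61.8 + 0.08·75.87 = 56.856 + 6.0696 = 62.9256.

62.926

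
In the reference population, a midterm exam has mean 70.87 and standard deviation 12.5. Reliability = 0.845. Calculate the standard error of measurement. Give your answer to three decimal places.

SEM = SD · √(1 − ρ) = 12.5 × √0.155 = 12.5 × 0.3937 = 4.9213

4.921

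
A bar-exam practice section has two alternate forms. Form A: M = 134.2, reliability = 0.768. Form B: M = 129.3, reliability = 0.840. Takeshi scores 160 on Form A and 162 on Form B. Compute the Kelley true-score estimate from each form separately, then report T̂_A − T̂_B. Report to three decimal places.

T̂_A = 0.768(160) + 0.232(134.2) = 154.01440
T̂_B = 0.840(162) + 0.160(129.3) = 156.76800
T̂_A − T̂_B = -2.75360

-2.754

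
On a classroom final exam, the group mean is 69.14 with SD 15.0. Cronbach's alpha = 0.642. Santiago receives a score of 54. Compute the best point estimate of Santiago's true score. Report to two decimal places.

59.42

T̂ = 0.642(54) + 0.358(69.14) = 34.668 + 24.75212 = 59.420 → 59.42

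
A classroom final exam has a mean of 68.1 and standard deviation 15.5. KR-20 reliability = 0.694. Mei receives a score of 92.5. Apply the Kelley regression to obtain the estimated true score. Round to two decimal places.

85.03

Weight the observed score by reliability and the mean by (1 − reliability): T̂ = 0.694·92.5 + 0.306·68.1 = 64.1950 + 20.8386 = 85.034.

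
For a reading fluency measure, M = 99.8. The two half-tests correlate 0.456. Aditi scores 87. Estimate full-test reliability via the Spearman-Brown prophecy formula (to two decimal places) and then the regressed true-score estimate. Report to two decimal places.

91.74

Spearman-Brown: ρ = 2r/(1 + r) = 2(0.456)/(1 + 0.456) = 0.9120/1.456 = 0.6264 → 0.63
T̂ = ρX + (1 − ρ)μ
  = 0.63 × 87 + 0.37 × 99.8
  = 54.81 + 36.926
  = 91.736
  ≈ 91.74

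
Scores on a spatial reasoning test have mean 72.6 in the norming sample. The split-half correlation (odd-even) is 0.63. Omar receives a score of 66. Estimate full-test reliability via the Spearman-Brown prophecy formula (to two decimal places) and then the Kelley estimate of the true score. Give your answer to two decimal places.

67.52

Spearman-Brown: ρ = 2r/(1 + r) = 2(0.63)/(1 + 0.63) = 1.260/1.63 = 0.7730 → 0.77
T̂ = 0.77(66) + 0.23(72.6) = 50.82 + 16.698 = 67.518 → 67.52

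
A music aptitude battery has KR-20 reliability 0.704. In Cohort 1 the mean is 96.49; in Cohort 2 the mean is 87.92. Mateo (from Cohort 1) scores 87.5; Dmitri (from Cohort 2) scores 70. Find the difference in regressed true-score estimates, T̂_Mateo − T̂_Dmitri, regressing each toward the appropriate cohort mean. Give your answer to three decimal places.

T̂_Mateo = 0.704(87.5) + 0.296(96.49) = 90.16104
T̂_Dmitri = 0.704(70) + 0.296(87.92) = 75.30432
Difference = 90.16104 − 75.30432 = 14.85672

14.857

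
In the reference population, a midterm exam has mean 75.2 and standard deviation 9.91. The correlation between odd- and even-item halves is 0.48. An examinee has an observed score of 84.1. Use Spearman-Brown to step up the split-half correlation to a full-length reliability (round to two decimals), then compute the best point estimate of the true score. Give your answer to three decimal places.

80.985

Spearman-Brown: ρ = 2r/(1 + r) = 2(0.48)/(1 + 0.48) = 0.960/1.48 = 0.6486 → 0.65
T̂ = ρX + (1 − ρ)μ
  = 0.65 × 84.1 + 0.35 × 75.2
  = 54.665 + 26.320
  = 80.9850
  ≈ 80.985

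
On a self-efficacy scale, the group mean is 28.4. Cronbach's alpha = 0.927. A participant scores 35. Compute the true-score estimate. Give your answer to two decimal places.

34.52

Kelley's formula gives T̂ = 0.927·35 + 0.073·28.4 = 32.445 + 2.0732 = 34.518.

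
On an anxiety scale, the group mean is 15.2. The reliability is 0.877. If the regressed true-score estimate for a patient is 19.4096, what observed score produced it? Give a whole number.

T̂ = ρX + (1 − ρ)μ  ⇒  X = (T̂ − (1 − ρ)μ) / ρ
X = (19.4096 − 0.123 × 15.2) / 0.877 = (19.4096 − 1.8696) / 0.877 = 17.5400 / 0.877 = 20.00

20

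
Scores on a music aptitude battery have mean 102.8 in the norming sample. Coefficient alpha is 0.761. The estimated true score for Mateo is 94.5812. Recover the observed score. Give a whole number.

T̂ = ρX + (1 − ρ)μ  ⇒  X = (T̂ − (1 − ρ)μ) / ρ
X = (94.5812 − 0.239 × 102.8) / 0.761 = (94.5812 − 24.5692) / 0.761 = 70.0120 / 0.761 = 92.00

92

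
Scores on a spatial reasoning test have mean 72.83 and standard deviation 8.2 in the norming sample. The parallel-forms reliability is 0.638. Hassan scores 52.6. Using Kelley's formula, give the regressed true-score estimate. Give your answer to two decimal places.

Regress the observed score toward the mean by the unreliability: T̂ = 0.638·52.6 + 0.362·72.83 = 33.5588 + 26.36446 = 59.923.

59.92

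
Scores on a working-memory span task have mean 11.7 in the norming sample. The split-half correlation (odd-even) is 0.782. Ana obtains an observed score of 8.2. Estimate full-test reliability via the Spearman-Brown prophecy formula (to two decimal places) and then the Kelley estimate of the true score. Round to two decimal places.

8.62

Spearman-Brown: ρ = 2r/(1 + r) = 2(0.782)/(1 + 0.782) = 1.5640/1.782 = 0.8777 → 0.88
T̂ = ρX + (1 − ρ)μ
  = 0.88 × 8.2 + 0.12 × 11.7
  = 7.216 + 1.404
  = 8.620
  ≈ 8.62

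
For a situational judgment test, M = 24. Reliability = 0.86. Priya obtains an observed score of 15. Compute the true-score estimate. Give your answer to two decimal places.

Weight the observed score by reliability and the mean by (1 − reliability): T̂ = 0.86·15 + 0.14·24 = 12.90 + 3.36 = 16.260.

16.26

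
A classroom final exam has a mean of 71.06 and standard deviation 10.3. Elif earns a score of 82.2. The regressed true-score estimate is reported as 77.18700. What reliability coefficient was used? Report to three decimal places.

0.550

T̂ = ρX + (1 − ρ)μ  ⇒  T̂ − μ = ρ(X − μ)
ρ = (T̂ − μ)/(X − μ) = (77.18700 − 71.06) / (82.2 − 71.06) = 6.12700 / 11.14 = 0.55000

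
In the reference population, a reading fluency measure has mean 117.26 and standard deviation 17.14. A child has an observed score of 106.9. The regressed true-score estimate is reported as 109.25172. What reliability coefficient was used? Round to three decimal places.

T̂ = ρX + (1 − ρ)μ  ⇒  T̂ − μ = ρ(X − μ)
ρ = (T̂ − μ)/(X − μ) = (109.25172 − 117.26) / (106.9 − 117.26) = -8.00828 / -10.36 = 0.77300

0.773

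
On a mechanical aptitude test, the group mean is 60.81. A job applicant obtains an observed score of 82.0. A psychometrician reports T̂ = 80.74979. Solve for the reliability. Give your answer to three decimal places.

T̂ = ρX + (1 − ρ)μ  ⇒  T̂ − μ = ρ(X − μ)
ρ = (T̂ − μ)/(X − μ) = (80.74979 − 60.81) / (82.0 − 60.81) = 19.93979 / 21.19 = 0.94100

0.941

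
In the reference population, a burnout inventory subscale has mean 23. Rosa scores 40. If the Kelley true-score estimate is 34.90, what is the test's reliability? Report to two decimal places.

0.70

T̂ = ρX + (1 − ρ)μ  ⇒  T̂ − μ = ρ(X − μ)
ρ = (T̂ − μ)/(X − μ) = (34.90 − 23) / (40 − 23) = 11.90 / 17.0 = 0.7000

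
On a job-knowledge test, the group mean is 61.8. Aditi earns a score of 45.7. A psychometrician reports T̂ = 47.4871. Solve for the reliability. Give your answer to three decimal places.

T̂ = ρX + (1 − ρ)μ  ⇒  T̂ − μ = ρ(X − μ)
ρ = (T̂ − μ)/(X − μ) = (47.4871 − 61.8) / (45.7 − 61.8) = -14.3129 / -16.1 = 0.88900

0.889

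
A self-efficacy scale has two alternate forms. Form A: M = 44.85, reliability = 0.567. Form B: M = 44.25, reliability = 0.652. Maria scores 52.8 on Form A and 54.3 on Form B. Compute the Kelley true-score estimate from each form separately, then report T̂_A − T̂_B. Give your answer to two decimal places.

-1.44

T̂_A = 0.567(52.8) + 0.433(44.85) = 49.3576
T̂_B = 0.652(54.3) + 0.348(44.25) = 50.8026
T̂_A − T̂_B = -1.4449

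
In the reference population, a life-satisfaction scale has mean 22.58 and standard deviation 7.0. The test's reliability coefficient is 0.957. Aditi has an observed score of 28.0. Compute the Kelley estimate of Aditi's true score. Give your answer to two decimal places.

27.77

T̂ = 0.957(28.0) + 0.043(22.58) = 26.7960 + 0.97094 = 27.767 → 27.77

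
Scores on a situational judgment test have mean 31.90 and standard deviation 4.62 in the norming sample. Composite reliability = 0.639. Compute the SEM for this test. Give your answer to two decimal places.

2.78

SEM = SD · √(1 − ρ) = 4.62 × √0.361 = 4.62 × 0.6008 = 2.776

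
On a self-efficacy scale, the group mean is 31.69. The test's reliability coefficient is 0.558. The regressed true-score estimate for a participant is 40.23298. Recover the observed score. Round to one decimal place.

T̂ = ρX + (1 − ρ)μ  ⇒  X = (T̂ − (1 − ρ)μ) / ρ
X = (40.23298 − 0.442 × 31.69) / 0.558 = (40.23298 − 14.00698) / 0.558 = 26.22600 / 0.558 = 47.000

47.0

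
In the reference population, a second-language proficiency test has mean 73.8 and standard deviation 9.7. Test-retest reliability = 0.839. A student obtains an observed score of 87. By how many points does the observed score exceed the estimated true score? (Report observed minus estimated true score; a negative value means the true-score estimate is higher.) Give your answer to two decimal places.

T̂ = ρX + (1 − ρ)μ
  = 0.839 × 87 + 0.161 × 73.8
  = 72.993 + 11.8818
  = 84.8748
  ≈ 84.875
X − T̂ = 87 − 84.875 = 2.125 → 2.13

2.13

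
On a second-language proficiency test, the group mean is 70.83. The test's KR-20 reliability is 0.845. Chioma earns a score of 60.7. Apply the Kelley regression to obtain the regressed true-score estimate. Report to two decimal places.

62.27

T̂ = 0.845(60.7) + 0.155(70.83) = 51.2915 + 10.97865 = 62.270 → 62.27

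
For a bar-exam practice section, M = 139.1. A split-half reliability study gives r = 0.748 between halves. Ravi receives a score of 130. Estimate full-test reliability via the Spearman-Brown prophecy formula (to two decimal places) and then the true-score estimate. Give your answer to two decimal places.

Spearman-Brown: ρ = 2r/(1 + r) = 2(0.748)/(1 + 0.748) = 1.4960/1.748 = 0.8558 → 0.86
T̂ = ρX + (1 − ρ)μ
  = 0.86 × 130 + 0.14 × 139.1
  = 111.80 + 19.474
  = 131.274
  ≈ 131.27

131.27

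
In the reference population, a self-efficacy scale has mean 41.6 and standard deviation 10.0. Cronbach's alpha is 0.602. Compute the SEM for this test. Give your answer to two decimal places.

6.31

SEM = SD · √(1 − ρ) = 10.0 × √0.398 = 10.0 × 0.6309 = 6.309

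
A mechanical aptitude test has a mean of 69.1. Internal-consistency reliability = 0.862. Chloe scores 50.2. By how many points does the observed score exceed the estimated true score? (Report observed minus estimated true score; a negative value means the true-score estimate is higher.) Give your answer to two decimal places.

-2.61

T̂ = 0.862(50.2) + 0.138(69.1) = 43.2724 + 9.5358 = 52.8082 → 52.808
X − T̂ = 50.2 − 52.808 = -2.608 → -2.61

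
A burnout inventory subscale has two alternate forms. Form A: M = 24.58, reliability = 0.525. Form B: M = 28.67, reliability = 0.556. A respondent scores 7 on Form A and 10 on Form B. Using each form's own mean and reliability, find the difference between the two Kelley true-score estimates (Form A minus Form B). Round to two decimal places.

T̂_A = 0.525(7) + 0.475(24.58) = 15.3505
T̂_B = 0.556(10) + 0.444(28.67) = 18.2895
T̂_A − T̂_B = -2.9390

-2.94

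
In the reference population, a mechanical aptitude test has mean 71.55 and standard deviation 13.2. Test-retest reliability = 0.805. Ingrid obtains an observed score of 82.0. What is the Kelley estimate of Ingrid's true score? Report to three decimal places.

Weight the observed score by reliability and the mean by (1 − reliability): T̂ = 0.805·82.0 + 0.195·71.55 = 66.0100 + 13.95225 = 79.9623.

79.962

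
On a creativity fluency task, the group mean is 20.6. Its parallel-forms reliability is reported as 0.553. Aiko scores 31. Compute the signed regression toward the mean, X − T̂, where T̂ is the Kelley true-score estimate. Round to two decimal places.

4.65

Kelley's formula gives T̂ = 0.553·31 + 0.447·20.6 = 17.143 + 9.2082 = 26.3512.
X − T̂ = 31 − 26.351 = 4.649 → 4.65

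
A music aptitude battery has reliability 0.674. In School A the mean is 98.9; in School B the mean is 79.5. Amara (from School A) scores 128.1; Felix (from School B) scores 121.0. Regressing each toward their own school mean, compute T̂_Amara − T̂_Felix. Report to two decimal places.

T̂_Amara = 0.674(128.1) + 0.326(98.9) = 118.5808
T̂_Felix = 0.674(121.0) + 0.326(79.5) = 107.4710
Difference = 118.5808 − 107.4710 = 11.1098

11.11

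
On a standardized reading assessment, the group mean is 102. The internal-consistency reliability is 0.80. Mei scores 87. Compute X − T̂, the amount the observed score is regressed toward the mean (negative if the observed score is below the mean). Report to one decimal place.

-3.0

T̂ = 0.80(87) + 0.20(102) = 69.60 + 20.40 = 90.000 → 90.00
X − T̂ = 87 − 90.00 = -3.00 → -3.0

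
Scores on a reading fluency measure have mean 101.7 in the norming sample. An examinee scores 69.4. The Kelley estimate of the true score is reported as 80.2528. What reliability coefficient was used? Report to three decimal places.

T̂ = ρX + (1 − ρ)μ  ⇒  T̂ − μ = ρ(X − μ)
ρ = (T̂ − μ)/(X − μ) = (80.2528 − 101.7) / (69.4 − 101.7) = -21.4472 / -32.3 = 0.66400

0.664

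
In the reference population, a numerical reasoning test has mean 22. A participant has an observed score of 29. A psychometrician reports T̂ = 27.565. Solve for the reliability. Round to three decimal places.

T̂ = ρX + (1 − ρ)μ  ⇒  T̂ − μ = ρ(X − μ)
ρ = (T̂ − μ)/(X − μ) = (27.565 − 22) / (29 − 22) = 5.565 / 7.0 = 0.79500

0.795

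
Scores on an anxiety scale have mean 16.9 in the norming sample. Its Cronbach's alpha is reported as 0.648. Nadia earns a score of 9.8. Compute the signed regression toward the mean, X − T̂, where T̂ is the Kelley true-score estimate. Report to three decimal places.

-2.499

Kelley's formula gives T̂ = 0.648·9.8 + 0.352·16.9 = 6.3504 + 5.9488 = 12.29920.
X − T̂ = 9.8 − 12.2992 = -2.4992 → -2.499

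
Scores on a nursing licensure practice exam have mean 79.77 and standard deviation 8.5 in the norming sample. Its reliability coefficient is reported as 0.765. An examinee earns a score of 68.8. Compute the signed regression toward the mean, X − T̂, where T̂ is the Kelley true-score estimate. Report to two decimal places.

-2.58

Regress the observed score toward the mean by the unreliability: T̂ = 0.765·68.8 + 0.235·79.77 = 52.6320 + 18.74595 = 71.3779.
X − T̂ = 68.8 − 71.378 = -2.578 → -2.58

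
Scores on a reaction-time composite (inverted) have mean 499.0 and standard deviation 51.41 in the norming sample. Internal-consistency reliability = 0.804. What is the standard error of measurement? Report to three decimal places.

22.760

SEM = SD · √(1 − ρ) = 51.41 × √0.196 = 51.41 × 0.4427 = 22.7602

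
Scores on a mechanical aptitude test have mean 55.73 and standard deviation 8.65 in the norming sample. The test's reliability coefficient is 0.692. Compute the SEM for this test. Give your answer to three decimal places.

4.801

SEM = SD · √(1 − ρ) = 8.65 × √0.308 = 8.65 × 0.5550 = 4.8006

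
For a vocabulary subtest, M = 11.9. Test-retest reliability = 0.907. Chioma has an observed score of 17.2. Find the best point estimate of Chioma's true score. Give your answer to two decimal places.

16.71

T̂ = 0.907(17.2) + 0.093(11.9) = 15.6004 + 1.1067 = 16.707 → 16.71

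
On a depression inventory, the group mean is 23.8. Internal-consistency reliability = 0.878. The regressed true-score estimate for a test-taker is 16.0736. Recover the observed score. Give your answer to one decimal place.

T̂ = ρX + (1 − ρ)μ  ⇒  X = (T̂ − (1 − ρ)μ) / ρ
X = (16.0736 − 0.122 × 23.8) / 0.878 = (16.0736 − 2.9036) / 0.878 = 13.1700 / 0.878 = 15.000

15.0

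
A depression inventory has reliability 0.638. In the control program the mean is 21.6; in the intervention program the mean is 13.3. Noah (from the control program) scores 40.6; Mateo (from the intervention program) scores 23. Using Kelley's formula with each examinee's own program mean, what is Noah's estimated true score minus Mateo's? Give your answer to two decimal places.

T̂_Noah = 0.638(40.6) + 0.362(21.6) = 33.7220
T̂_Mateo = 0.638(23) + 0.362(13.3) = 19.4886
Difference = 33.7220 − 19.4886 = 14.2334

14.23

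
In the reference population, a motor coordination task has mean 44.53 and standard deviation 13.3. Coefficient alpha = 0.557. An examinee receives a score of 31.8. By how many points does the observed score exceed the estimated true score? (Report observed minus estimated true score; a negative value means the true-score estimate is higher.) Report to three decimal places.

T̂ = ρX + (1 − ρ)μ
  = 0.557 × 31.8 + 0.443 × 44.53
  = 17.7126 + 19.72679
  = 37.43939
  ≈ 37.4394
X − T̂ = 31.8 − 37.4394 = -5.6394 → -5.639

-5.639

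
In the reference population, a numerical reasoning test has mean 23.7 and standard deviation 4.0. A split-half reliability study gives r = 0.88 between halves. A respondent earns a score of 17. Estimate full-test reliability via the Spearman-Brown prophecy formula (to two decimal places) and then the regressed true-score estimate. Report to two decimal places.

Spearman-Brown: ρ = 2r/(1 + r) = 2(0.88)/(1 + 0.88) = 1.760/1.88 = 0.9362 → 0.94
Kelley's formula gives T̂ = 0.94·17 + 0.06·23.7 = 15.98 + 1.422 = 17.402.

17.40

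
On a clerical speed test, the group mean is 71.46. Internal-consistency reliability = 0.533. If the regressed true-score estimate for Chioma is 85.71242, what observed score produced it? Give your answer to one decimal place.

98.2

T̂ = ρX + (1 − ρ)μ  ⇒  X = (T̂ − (1 − ρ)μ) / ρ
X = (85.71242 − 0.467 × 71.46) / 0.533 = (85.71242 − 33.37182) / 0.533 = 52.34060 / 0.533 = 98.200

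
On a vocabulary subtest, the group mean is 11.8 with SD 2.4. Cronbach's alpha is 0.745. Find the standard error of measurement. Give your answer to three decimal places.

1.212

SEM = SD · √(1 − ρ) = 2.4 × √0.255 = 2.4 × 0.5050 = 1.2119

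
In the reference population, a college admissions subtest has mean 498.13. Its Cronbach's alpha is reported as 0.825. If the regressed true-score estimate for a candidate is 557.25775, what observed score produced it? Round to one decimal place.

569.8

T̂ = ρX + (1 − ρ)μ  ⇒  X = (T̂ − (1 − ρ)μ) / ρ
X = (557.25775 − 0.175 × 498.13) / 0.825 = (557.25775 − 87.17275) / 0.825 = 470.08500 / 0.825 = 569.800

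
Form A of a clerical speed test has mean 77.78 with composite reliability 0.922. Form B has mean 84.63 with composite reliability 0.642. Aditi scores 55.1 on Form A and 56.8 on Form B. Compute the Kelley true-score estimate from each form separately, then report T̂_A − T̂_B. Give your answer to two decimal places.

T̂_A = 0.922(55.1) + 0.078(77.78) = 56.8690
T̂_B = 0.642(56.8) + 0.358(84.63) = 66.7631
T̂_A − T̂_B = -9.8941

-9.89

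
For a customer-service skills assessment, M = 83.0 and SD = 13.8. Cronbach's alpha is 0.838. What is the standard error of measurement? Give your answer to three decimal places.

SEM = SD · √(1 − ρ) = 13.8 × √0.162 = 13.8 × 0.4025 = 5.5544

5.554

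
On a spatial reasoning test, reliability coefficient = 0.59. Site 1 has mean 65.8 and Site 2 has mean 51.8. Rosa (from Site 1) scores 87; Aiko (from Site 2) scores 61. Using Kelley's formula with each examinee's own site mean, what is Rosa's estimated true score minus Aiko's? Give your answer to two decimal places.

T̂_Rosa = 0.59(87) + 0.41(65.8) = 78.3080
T̂_Aiko = 0.59(61) + 0.41(51.8) = 57.2280
Difference = 78.3080 − 57.2280 = 21.0800

21.08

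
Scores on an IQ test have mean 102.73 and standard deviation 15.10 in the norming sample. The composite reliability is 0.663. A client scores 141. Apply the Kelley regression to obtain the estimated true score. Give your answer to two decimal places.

T̂ = ρX + (1 − ρ)μ
  = 0.663 × 141 + 0.337 × 102.73
  = 93.483 + 34.62001
  = 128.103
  ≈ 128.10

128.10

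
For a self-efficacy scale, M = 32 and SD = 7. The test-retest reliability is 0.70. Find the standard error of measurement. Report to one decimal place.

3.8

SEM = SD · √(1 − ρ) = 7 × √0.30 = 7 × 0.5477 = 3.834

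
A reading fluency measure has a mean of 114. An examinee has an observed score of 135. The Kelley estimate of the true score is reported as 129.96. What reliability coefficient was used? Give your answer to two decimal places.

T̂ = ρX + (1 − ρ)μ  ⇒  T̂ − μ = ρ(X − μ)
ρ = (T̂ − μ)/(X − μ) = (129.96 − 114) / (135 − 114) = 15.96 / 21.0 = 0.7600

0.76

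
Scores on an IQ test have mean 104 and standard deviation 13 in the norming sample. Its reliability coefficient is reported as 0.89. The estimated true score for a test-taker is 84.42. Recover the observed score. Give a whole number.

T̂ = ρX + (1 − ρ)μ  ⇒  X = (T̂ − (1 − ρ)μ) / ρ
X = (84.42 − 0.11 × 104) / 0.89 = (84.42 − 11.44) / 0.89 = 72.98 / 0.89 = 82.00

82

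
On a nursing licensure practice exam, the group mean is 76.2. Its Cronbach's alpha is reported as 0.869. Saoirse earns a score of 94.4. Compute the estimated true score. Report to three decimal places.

T̂ = 0.869(94.4) + 0.131(76.2) = 82.0336 + 9.9822 = 92.0158 → 92.016

92.016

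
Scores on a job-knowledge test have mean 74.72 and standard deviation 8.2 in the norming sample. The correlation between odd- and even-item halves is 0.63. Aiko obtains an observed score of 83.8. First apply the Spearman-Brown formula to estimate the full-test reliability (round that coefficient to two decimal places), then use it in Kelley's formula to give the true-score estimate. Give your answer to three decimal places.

Spearman-Brown: ρ = 2r/(1 + r) = 2(0.63)/(1 + 0.63) = 1.260/1.63 = 0.7730 → 0.77
Weight the observed score by reliability and the mean by (1 − reliability): T̂ = 0.77·83.8 + 0.23·74.72 = 64.526 + 17.1856 = 81.7116.

81.712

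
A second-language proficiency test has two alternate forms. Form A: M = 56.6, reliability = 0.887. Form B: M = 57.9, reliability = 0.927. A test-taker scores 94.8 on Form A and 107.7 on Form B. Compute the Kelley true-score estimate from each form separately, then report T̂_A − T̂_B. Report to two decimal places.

T̂_A = 0.887(94.8) + 0.113(56.6) = 90.4834
T̂_B = 0.927(107.7) + 0.073(57.9) = 104.0646
T̂_A − T̂_B = -13.5812

-13.58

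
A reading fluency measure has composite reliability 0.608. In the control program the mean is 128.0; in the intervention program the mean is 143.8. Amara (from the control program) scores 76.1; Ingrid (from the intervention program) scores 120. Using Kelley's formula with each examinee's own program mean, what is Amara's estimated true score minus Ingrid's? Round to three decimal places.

-32.885

T̂_Amara = 0.608(76.1) + 0.392(128.0) = 96.44480
T̂_Ingrid = 0.608(120) + 0.392(143.8) = 129.32960
Difference = 96.44480 − 129.32960 = -32.88480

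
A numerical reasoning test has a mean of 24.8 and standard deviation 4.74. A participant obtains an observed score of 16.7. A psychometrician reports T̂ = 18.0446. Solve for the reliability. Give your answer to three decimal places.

T̂ = ρX + (1 − ρ)μ  ⇒  T̂ − μ = ρ(X − μ)
ρ = (T̂ − μ)/(X − μ) = (18.0446 − 24.8) / (16.7 − 24.8) = -6.7554 / -8.1 = 0.83400

0.834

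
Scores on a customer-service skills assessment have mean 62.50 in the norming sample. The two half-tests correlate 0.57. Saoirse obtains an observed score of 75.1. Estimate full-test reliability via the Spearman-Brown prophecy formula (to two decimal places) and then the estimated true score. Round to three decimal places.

Spearman-Brown: ρ = 2r/(1 + r) = 2(0.57)/(1 + 0.57) = 1.140/1.57 = 0.7261 → 0.73
T̂ = 0.73(75.1) + 0.27(62.50) = 54.823 + 16.8750 = 71.6980 → 71.698

71.698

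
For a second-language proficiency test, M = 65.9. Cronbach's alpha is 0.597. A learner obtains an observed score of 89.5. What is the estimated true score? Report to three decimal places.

T̂ = ρX + (1 − ρ)μ
  = 0.597 × 89.5 + 0.403 × 65.9
  = 53.4315 + 26.5577
  = 79.9892
  ≈ 79.989

79.989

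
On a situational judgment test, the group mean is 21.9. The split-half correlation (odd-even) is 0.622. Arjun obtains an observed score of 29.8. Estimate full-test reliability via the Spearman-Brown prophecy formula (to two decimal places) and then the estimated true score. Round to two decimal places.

Spearman-Brown: ρ = 2r/(1 + r) = 2(0.622)/(1 + 0.622) = 1.2440/1.622 = 0.7670 → 0.77
T̂ = ρX + (1 − ρ)μ
  = 0.77 × 29.8 + 0.23 × 21.9
  = 22.946 + 5.037
  = 27.983
  ≈ 27.98

27.98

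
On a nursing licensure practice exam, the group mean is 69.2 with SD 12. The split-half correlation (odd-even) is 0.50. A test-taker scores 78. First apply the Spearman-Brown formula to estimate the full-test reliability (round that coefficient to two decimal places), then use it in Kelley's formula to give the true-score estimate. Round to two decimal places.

75.10

Spearman-Brown: ρ = 2r/(1 + r) = 2(0.50)/(1 + 0.50) = 1.000/1.50 = 0.6667 → 0.67
T̂ = ρX + (1 − ρ)μ
  = 0.67 × 78 + 0.33 × 69.2
  = 52.26 + 22.836
  = 75.096
  ≈ 75.10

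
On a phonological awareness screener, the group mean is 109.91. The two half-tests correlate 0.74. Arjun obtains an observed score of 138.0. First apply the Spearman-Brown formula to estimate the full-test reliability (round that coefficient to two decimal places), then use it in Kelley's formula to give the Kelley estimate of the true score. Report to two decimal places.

Spearman-Brown: ρ = 2r/(1 + r) = 2(0.74)/(1 + 0.74) = 1.480/1.74 = 0.8506 → 0.85
T̂ = ρX + (1 − ρ)μ
  = 0.85 × 138.0 + 0.15 × 109.91
  = 117.300 + 16.4865
  = 133.786
  ≈ 133.79

133.79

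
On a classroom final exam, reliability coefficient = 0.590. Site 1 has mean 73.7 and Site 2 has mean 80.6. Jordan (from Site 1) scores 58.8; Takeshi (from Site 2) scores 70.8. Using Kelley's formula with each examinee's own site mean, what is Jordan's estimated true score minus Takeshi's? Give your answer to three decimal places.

-9.909

T̂_Jordan = 0.590(58.8) + 0.410(73.7) = 64.90900
T̂_Takeshi = 0.590(70.8) + 0.410(80.6) = 74.81800
Difference = 64.90900 − 74.81800 = -9.90900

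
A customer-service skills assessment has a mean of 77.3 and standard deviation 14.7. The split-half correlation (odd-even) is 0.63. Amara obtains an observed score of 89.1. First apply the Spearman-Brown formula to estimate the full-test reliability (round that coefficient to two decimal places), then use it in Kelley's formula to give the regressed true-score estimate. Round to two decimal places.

Spearman-Brown: ρ = 2r/(1 + r) = 2(0.63)/(1 + 0.63) = 1.260/1.63 = 0.7730 → 0.77
T̂ = ρX + (1 − ρ)μ
  = 0.77 × 89.1 + 0.23 × 77.3
  = 68.607 + 17.779
  = 86.386
  ≈ 86.39

86.39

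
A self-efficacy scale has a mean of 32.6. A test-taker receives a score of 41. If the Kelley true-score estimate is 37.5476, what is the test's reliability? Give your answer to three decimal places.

T̂ = ρX + (1 − ρ)μ  ⇒  T̂ − μ = ρ(X − μ)
ρ = (T̂ − μ)/(X − μ) = (37.5476 − 32.6) / (41 − 32.6) = 4.9476 / 8.4 = 0.58900

0.589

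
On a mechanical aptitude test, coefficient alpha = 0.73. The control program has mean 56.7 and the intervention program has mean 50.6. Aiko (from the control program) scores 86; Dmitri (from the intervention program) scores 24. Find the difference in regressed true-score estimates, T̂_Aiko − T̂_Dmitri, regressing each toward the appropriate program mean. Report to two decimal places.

T̂_Aiko = 0.73(86) + 0.27(56.7) = 78.0890
T̂_Dmitri = 0.73(24) + 0.27(50.6) = 31.1820
Difference = 78.0890 − 31.1820 = 46.9070

46.91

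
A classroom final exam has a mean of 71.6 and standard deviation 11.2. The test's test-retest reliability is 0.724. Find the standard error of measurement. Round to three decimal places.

SEM = SD · √(1 − ρ) = 11.2 × √0.276 = 11.2 × 0.5254 = 5.8840

5.884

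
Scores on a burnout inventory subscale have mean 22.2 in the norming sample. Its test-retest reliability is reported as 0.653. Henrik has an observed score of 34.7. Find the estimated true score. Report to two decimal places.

Kelley's formula gives T̂ = 0.653·34.7 + 0.347·22.2 = 22.6591 + 7.7034 = 30.363.

30.36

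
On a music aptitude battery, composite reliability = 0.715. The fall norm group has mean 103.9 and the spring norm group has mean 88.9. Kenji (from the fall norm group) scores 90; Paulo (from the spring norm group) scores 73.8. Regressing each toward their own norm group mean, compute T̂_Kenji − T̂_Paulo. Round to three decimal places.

15.858

T̂_Kenji = 0.715(90) + 0.285(103.9) = 93.96150
T̂_Paulo = 0.715(73.8) + 0.285(88.9) = 78.10350
Difference = 93.96150 − 78.10350 = 15.85800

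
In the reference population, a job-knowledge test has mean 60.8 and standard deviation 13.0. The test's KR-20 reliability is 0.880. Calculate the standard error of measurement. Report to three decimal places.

4.503

SEM = SD · √(1 − ρ) = 13.0 × √0.120 = 13.0 × 0.3464 = 4.5033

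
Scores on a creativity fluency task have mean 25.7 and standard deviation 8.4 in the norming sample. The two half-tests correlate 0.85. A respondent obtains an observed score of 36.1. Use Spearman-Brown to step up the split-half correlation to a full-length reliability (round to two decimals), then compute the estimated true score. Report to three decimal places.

Spearman-Brown: ρ = 2r/(1 + r) = 2(0.85)/(1 + 0.85) = 1.700/1.85 = 0.9189 → 0.92
T̂ = 0.92(36.1) + 0.08(25.7) = 33.212 + 2.056 = 35.2680 → 35.268

35.268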